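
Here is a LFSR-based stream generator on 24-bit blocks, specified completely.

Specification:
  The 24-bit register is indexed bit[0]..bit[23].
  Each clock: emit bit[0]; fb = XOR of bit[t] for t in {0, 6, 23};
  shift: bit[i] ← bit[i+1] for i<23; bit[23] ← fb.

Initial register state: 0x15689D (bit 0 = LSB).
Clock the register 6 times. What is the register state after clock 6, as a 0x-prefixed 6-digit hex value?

reg_0 = 0x15689D
clock 1: out=1, reg = 0x8AB44E
clock 2: out=0, reg = 0x455A27
clock 3: out=1, reg = 0xA2AD13
clock 4: out=1, reg = 0x515689
clock 5: out=1, reg = 0xA8AB44
clock 6: out=0, reg = 0x5455A2

0x5455A2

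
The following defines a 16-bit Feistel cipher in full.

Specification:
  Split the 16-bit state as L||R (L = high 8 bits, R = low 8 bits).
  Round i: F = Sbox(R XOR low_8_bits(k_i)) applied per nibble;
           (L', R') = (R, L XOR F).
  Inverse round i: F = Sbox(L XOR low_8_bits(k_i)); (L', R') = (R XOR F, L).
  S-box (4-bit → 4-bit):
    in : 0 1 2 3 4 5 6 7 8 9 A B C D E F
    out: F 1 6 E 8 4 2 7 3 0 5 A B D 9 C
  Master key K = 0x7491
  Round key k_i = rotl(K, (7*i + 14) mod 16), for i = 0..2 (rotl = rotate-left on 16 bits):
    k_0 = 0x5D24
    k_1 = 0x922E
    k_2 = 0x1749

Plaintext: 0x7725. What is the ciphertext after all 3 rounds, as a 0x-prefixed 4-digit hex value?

s_0 = plaintext = 0x7725
s_1 = Round(s_0, k_0) = 0x2586
s_2 = Round(s_1, k_1) = 0x8676
s_3 = Round(s_2, k_2) = 0x766A

0x766A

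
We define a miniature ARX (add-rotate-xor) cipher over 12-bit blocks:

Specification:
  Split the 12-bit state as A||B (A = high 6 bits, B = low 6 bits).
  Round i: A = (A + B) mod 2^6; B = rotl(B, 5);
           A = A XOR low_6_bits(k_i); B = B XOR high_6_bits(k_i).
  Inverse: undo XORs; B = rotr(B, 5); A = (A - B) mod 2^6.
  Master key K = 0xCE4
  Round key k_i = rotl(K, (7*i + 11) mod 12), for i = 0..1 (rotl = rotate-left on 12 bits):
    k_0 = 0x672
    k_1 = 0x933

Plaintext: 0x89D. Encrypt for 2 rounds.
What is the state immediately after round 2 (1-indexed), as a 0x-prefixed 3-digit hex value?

s_0 = plaintext = 0x89D
s_1 = Round(s_0, k_0) = 0x377
s_2 = Round(s_1, k_1) = 0xDDF

0xDDF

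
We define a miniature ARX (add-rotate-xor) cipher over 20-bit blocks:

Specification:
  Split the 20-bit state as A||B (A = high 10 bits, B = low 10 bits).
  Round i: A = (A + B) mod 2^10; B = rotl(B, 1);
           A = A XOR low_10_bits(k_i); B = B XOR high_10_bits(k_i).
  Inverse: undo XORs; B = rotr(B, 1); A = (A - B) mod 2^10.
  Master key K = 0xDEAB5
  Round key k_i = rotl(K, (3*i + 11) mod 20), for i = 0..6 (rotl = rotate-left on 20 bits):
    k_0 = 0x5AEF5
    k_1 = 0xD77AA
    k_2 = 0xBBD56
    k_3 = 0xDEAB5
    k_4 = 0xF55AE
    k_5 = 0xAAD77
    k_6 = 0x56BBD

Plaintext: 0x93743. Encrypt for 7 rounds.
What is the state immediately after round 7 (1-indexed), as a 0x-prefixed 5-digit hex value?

0xC96F3

s_0 = plaintext = 0x93743
s_1 = Round(s_0, k_0) = 0xD97EC
s_2 = Round(s_1, k_1) = 0x3EC84
s_3 = Round(s_2, k_2) = 0x0A7E7
s_4 = Round(s_3, k_3) = 0xA94B5
s_5 = Round(s_4, k_4) = 0xBD2BF
s_6 = Round(s_5, k_5) = 0x313D4
s_7 = Round(s_6, k_6) = 0xC96F3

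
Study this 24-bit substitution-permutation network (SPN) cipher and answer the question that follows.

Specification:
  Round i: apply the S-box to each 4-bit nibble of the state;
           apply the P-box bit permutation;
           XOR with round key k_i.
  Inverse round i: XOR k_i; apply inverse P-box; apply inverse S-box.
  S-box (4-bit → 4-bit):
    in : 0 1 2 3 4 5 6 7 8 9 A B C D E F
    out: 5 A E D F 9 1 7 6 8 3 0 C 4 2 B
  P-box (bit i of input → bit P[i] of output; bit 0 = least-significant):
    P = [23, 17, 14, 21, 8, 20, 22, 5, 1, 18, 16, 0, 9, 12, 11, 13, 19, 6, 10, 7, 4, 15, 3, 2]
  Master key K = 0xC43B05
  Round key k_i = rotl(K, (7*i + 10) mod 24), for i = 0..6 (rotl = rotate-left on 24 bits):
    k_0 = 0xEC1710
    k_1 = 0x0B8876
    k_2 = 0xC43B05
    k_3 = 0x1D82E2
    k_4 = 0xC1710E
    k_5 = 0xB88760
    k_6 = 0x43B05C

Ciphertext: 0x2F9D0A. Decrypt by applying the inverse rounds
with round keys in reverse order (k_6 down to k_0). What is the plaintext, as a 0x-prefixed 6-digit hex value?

0x437F65

s_0 = ciphertext = 0x2F9D0A
s_1 = InvRound(s_0, k_6) = 0x57CA09
s_2 = InvRound(s_1, k_5) = 0xD7D234
s_3 = InvRound(s_2, k_4) = 0x7B5AFE
s_4 = InvRound(s_3, k_3) = 0x4B8ED2
s_5 = InvRound(s_4, k_2) = 0xF4146A
s_6 = InvRound(s_5, k_1) = 0x40888F
s_7 = InvRound(s_6, k_0) = 0x437F65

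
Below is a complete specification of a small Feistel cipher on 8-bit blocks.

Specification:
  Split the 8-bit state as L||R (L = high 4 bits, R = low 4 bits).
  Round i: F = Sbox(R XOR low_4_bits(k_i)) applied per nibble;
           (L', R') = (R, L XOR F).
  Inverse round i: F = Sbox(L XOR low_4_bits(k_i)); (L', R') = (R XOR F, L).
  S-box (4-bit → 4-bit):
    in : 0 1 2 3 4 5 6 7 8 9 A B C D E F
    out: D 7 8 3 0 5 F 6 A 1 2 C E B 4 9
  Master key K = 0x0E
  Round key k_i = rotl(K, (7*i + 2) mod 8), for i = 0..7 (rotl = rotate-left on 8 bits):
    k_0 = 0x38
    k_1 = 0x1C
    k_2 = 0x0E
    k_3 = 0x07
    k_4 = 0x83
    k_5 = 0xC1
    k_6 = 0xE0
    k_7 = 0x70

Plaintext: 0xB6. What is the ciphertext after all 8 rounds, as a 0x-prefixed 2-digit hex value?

s_0 = plaintext = 0xB6
s_1 = Round(s_0, k_0) = 0x6F
s_2 = Round(s_1, k_1) = 0xF5
s_3 = Round(s_2, k_2) = 0x53
s_4 = Round(s_3, k_3) = 0x35
s_5 = Round(s_4, k_4) = 0x5C
s_6 = Round(s_5, k_5) = 0xCE
s_7 = Round(s_6, k_6) = 0xE8
s_8 = Round(s_7, k_7) = 0x84

0x84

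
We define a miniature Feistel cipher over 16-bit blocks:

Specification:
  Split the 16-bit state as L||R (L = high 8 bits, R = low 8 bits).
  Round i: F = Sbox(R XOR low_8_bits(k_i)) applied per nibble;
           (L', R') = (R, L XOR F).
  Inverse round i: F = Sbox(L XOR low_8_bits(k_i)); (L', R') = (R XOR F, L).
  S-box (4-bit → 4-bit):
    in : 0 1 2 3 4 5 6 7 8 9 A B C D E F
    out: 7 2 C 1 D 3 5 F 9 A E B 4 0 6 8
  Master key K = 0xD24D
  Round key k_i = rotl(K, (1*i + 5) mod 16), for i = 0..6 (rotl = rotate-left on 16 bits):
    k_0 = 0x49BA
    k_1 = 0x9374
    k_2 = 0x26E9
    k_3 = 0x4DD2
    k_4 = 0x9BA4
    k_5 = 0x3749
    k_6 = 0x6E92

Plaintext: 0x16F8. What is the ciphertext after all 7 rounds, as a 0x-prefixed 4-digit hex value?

s_0 = plaintext = 0x16F8
s_1 = Round(s_0, k_0) = 0xF8CA
s_2 = Round(s_1, k_1) = 0xCA4E
s_3 = Round(s_2, k_2) = 0x4E25
s_4 = Round(s_3, k_3) = 0x25C1
s_5 = Round(s_4, k_4) = 0xC176
s_6 = Round(s_5, k_5) = 0x76D9
s_7 = Round(s_6, k_6) = 0xD9AD

0xD9AD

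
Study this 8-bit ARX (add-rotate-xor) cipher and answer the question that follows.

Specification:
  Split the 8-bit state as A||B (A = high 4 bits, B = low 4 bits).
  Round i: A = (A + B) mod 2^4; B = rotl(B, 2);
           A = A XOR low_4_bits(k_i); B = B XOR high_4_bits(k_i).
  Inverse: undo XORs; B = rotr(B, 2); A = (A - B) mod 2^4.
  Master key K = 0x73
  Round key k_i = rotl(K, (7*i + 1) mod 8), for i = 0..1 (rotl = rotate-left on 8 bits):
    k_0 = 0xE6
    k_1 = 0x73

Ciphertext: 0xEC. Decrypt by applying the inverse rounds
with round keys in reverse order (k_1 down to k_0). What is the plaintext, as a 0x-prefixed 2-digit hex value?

0x90

s_0 = ciphertext = 0xEC
s_1 = InvRound(s_0, k_1) = 0xFE
s_2 = InvRound(s_1, k_0) = 0x90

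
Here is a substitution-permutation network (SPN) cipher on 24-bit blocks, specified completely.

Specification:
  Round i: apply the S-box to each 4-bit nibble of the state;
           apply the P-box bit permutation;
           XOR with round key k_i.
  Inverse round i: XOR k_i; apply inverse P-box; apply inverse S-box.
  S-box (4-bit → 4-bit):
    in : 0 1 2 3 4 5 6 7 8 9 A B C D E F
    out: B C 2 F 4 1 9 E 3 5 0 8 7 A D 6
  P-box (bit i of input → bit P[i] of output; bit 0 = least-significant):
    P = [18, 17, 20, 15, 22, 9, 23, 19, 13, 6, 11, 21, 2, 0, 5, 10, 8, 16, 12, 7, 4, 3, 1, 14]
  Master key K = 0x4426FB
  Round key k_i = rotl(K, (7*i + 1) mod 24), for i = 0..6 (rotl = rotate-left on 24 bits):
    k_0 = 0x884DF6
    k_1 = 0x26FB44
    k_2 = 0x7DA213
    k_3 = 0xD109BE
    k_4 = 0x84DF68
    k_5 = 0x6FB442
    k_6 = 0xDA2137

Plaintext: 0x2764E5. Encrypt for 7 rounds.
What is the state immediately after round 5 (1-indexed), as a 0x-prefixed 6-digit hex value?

s_0 = plaintext = 0x2764E5
s_1 = Round(s_0, k_0) = 0x45517A
s_2 = Round(s_1, k_1) = 0x8EF042
s_3 = Round(s_2, k_2) = 0xDF93EA
s_4 = Round(s_3, k_3) = 0x3871D2
s_5 = Round(s_4, k_4) = 0xAF9053
s_6 = Round(s_5, k_5) = 0x180426
s_7 = Round(s_6, k_6) = 0xDFEE30

0xAF9053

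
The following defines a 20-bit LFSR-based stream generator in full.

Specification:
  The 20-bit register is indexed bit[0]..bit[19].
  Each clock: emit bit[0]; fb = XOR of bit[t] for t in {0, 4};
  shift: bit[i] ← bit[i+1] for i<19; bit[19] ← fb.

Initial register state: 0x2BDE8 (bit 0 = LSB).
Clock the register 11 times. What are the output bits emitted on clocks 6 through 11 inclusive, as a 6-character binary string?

reg_0 = 0x2BDE8
clock 1: out=0, reg = 0x15EF4
clock 2: out=0, reg = 0x8AF7A
clock 3: out=0, reg = 0xC57BD
clock 4: out=1, reg = 0x62BDE
clock 5: out=0, reg = 0xB15EF
clock 6: out=1, reg = 0xD8AF7
clock 7: out=1, reg = 0x6C57B
clock 8: out=1, reg = 0x362BD
clock 9: out=1, reg = 0x1B15E
clock 10: out=0, reg = 0x8D8AF
clock 11: out=1, reg = 0xC6C57

111101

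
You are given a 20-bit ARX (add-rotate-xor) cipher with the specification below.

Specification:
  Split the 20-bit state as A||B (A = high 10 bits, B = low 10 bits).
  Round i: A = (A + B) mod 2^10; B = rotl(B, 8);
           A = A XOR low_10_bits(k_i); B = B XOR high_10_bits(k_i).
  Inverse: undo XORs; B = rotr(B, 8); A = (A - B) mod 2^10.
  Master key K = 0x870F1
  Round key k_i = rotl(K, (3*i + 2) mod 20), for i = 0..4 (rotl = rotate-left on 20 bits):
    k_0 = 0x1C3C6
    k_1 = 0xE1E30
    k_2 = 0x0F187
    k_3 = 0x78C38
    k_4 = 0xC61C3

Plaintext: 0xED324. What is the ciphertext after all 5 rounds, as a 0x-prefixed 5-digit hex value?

s_0 = plaintext = 0xED324
s_1 = Round(s_0, k_0) = 0x478B9
s_2 = Round(s_1, k_1) = 0xF9EA9
s_3 = Round(s_2, k_2) = 0xC5D96
s_4 = Round(s_3, k_3) = 0x25786
s_5 = Round(s_4, k_4) = 0x761F9

0x761F9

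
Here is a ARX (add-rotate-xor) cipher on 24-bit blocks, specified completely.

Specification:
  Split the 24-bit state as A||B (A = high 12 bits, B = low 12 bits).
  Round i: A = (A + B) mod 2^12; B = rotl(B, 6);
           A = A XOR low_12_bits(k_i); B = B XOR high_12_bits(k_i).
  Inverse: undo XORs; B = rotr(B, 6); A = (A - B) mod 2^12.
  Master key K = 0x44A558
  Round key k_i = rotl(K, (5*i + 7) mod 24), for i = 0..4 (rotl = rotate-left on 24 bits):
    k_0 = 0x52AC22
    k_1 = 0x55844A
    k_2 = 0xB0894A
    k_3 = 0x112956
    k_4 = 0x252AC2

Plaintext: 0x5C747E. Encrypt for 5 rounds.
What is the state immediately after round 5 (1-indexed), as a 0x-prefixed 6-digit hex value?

0x5EE170

s_0 = plaintext = 0x5C747E
s_1 = Round(s_0, k_0) = 0x667ABB
s_2 = Round(s_1, k_1) = 0x568BB2
s_3 = Round(s_2, k_2) = 0x8507A6
s_4 = Round(s_3, k_3) = 0x6A088C
s_5 = Round(s_4, k_4) = 0x5EE170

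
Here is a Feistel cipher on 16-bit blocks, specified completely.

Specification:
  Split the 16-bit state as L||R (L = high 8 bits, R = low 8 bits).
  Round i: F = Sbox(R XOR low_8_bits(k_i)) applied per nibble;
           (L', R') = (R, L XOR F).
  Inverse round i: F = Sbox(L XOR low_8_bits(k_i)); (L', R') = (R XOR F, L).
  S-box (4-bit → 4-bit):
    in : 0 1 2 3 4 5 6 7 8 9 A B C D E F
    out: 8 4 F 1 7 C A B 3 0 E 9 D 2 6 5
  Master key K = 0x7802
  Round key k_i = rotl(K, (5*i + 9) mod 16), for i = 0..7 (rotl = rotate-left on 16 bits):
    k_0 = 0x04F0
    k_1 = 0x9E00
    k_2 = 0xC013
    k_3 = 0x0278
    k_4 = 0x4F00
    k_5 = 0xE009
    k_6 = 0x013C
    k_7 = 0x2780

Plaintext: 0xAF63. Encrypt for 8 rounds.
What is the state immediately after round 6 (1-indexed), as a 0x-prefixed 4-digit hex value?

0x47DE

s_0 = plaintext = 0xAF63
s_1 = Round(s_0, k_0) = 0x63AE
s_2 = Round(s_1, k_1) = 0xAE85
s_3 = Round(s_2, k_2) = 0x85A4
s_4 = Round(s_3, k_3) = 0xA4A8
s_5 = Round(s_4, k_4) = 0xA847
s_6 = Round(s_5, k_5) = 0x47DE
s_7 = Round(s_6, k_6) = 0xDE28
s_8 = Round(s_7, k_7) = 0x283D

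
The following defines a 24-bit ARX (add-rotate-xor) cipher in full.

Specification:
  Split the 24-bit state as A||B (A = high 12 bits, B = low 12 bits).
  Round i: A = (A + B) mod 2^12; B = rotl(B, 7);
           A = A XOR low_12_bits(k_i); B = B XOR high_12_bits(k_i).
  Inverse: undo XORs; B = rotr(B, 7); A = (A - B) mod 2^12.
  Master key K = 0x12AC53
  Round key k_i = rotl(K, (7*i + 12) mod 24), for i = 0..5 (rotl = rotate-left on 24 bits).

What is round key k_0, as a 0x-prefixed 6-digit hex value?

K = 0x12AC53
k_0 = rotl(K, (7*0+12) mod 24) = rotl(K, 12) = 0xC5312A

0xC5312A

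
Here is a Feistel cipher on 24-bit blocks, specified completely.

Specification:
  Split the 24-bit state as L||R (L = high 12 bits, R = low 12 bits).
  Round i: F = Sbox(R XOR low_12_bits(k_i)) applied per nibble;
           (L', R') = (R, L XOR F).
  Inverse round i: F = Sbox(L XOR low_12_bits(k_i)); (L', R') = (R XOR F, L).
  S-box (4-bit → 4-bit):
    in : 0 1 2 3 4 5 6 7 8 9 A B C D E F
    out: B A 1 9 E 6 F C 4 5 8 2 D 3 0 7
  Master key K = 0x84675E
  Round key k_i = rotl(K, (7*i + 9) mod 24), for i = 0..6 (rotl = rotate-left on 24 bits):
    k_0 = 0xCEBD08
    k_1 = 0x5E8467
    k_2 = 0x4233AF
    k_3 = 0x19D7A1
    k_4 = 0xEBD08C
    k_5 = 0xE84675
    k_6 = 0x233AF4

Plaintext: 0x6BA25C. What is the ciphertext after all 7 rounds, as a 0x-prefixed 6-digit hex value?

0x30C530

s_0 = plaintext = 0x6BA25C
s_1 = Round(s_0, k_0) = 0x25C1D4
s_2 = Round(s_1, k_1) = 0x1D4475
s_3 = Round(s_2, k_2) = 0x475DEC
s_4 = Round(s_3, k_3) = 0xDECC96
s_5 = Round(s_4, k_4) = 0xC96044
s_6 = Round(s_5, k_5) = 0x04430C
s_7 = Round(s_6, k_6) = 0x30C530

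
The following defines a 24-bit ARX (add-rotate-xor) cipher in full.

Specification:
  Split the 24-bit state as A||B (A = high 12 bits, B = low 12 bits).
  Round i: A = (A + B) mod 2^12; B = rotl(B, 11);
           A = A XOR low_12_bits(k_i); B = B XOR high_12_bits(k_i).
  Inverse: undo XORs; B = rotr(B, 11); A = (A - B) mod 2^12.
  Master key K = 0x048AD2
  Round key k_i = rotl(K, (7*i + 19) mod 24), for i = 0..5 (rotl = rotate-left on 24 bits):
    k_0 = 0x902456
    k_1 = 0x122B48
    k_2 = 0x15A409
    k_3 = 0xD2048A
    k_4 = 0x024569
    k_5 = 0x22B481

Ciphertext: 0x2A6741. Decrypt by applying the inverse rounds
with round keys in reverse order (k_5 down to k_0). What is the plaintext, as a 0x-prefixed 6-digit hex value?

0x154045

s_0 = ciphertext = 0x2A6741
s_1 = InvRound(s_0, k_5) = 0xB53AD4
s_2 = InvRound(s_1, k_4) = 0x8595E1
s_3 = InvRound(s_2, k_3) = 0xB50183
s_4 = InvRound(s_3, k_2) = 0xDA71B2
s_5 = InvRound(s_4, k_1) = 0x5CF120
s_6 = InvRound(s_5, k_0) = 0x154045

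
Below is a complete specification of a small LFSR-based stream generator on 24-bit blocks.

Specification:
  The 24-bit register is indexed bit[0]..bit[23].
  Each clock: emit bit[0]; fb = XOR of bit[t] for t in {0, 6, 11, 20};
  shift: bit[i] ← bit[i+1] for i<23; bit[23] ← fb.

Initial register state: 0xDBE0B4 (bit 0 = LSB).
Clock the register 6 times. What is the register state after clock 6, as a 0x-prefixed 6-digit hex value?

reg_0 = 0xDBE0B4
clock 1: out=0, reg = 0xEDF05A
clock 2: out=0, reg = 0xF6F82D
clock 3: out=1, reg = 0xFB7C16
clock 4: out=0, reg = 0x7DBE0B
clock 5: out=1, reg = 0xBEDF05
clock 6: out=1, reg = 0xDF6F82

0xDF6F82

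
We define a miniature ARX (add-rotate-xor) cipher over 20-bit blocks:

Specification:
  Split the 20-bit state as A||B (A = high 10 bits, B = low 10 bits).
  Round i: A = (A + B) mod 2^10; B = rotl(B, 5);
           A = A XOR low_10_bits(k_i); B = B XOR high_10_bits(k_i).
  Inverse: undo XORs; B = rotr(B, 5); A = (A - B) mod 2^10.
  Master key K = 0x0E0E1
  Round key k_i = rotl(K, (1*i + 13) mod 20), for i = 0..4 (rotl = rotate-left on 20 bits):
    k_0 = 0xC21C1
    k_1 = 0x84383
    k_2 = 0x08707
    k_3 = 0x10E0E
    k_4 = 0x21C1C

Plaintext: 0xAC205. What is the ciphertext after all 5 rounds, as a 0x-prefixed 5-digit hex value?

s_0 = plaintext = 0xAC205
s_1 = Round(s_0, k_0) = 0x5D3B8
s_2 = Round(s_1, k_1) = 0xABD0D
s_3 = Round(s_2, k_2) = 0x2ED89
s_4 = Round(s_3, k_3) = 0x1296F
s_5 = Round(s_4, k_4) = 0x6956C

0x6956C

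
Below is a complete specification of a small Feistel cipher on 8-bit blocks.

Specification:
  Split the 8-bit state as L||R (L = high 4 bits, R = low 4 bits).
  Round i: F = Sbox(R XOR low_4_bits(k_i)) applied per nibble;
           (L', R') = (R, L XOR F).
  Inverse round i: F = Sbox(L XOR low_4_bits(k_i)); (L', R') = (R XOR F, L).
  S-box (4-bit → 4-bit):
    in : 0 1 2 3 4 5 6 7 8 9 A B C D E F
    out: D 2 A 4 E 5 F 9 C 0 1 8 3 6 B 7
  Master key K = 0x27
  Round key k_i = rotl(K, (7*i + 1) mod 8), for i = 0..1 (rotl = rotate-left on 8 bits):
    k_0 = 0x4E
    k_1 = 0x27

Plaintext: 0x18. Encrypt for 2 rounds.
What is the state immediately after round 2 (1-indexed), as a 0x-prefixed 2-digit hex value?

s_0 = plaintext = 0x18
s_1 = Round(s_0, k_0) = 0x8E
s_2 = Round(s_1, k_1) = 0xE8

0xE8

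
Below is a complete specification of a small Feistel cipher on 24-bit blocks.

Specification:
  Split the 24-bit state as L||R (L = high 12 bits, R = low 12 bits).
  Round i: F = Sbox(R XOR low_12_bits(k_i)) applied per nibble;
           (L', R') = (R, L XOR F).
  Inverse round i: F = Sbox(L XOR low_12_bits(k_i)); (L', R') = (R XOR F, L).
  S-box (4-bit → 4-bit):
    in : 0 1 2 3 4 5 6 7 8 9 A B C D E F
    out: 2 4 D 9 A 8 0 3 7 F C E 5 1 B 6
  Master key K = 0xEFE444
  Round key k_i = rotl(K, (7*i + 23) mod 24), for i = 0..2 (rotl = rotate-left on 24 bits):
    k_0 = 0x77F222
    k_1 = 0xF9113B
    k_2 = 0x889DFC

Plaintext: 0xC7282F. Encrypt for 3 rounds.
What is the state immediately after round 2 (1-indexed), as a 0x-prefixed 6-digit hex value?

0x053C28

s_0 = plaintext = 0xC7282F
s_1 = Round(s_0, k_0) = 0x82F053
s_2 = Round(s_1, k_1) = 0x053C28
s_3 = Round(s_2, k_2) = 0xC28449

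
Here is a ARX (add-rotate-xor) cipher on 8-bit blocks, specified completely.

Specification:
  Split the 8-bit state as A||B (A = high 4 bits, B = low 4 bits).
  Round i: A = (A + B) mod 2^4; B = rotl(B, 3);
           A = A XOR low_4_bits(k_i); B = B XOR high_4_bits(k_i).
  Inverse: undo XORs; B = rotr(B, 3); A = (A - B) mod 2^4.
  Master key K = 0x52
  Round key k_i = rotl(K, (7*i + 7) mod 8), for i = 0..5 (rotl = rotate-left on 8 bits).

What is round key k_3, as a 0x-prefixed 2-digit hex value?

0x25

K = 0x52
k_0 = rotl(K, (7*0+7) mod 8) = rotl(K, 7) = 0x29
k_1 = rotl(K, (7*1+7) mod 8) = rotl(K, 6) = 0x94
k_2 = rotl(K, (7*2+7) mod 8) = rotl(K, 5) = 0x4A
k_3 = rotl(K, (7*3+7) mod 8) = rotl(K, 4) = 0x25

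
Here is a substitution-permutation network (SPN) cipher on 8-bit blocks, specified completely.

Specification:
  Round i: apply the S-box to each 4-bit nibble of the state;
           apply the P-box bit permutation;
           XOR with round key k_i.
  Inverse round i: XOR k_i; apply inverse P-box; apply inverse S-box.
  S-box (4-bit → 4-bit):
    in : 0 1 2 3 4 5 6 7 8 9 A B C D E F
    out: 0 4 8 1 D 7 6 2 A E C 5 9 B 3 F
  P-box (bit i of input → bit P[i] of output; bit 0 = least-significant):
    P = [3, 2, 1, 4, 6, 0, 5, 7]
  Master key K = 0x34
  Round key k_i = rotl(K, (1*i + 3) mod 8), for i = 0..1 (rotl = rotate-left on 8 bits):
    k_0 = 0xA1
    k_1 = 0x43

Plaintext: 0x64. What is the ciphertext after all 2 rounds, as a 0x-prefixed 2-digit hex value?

s_0 = plaintext = 0x64
s_1 = Round(s_0, k_0) = 0x9A
s_2 = Round(s_1, k_1) = 0xF0

0xF0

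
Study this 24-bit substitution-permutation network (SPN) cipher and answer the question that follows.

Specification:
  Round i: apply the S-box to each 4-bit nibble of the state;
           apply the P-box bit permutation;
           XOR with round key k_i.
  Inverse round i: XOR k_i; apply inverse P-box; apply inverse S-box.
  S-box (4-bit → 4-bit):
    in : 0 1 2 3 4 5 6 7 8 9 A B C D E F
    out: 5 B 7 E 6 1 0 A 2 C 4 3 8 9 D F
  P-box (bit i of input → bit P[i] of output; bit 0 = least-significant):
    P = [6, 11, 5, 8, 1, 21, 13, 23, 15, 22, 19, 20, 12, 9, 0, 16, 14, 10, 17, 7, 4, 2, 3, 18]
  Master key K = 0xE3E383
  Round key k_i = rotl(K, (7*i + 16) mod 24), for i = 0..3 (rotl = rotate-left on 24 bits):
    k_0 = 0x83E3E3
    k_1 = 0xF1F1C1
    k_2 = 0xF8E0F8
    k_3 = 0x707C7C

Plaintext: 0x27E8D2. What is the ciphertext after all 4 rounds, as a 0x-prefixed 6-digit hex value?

s_0 = plaintext = 0x27E8D2
s_1 = Round(s_0, k_0) = 0x42FF1C
s_2 = Round(s_1, k_1) = 0x0A26CE
s_3 = Round(s_2, k_2) = 0x7AF381
s_4 = Round(s_3, k_3) = 0x0F6739

0x0F6739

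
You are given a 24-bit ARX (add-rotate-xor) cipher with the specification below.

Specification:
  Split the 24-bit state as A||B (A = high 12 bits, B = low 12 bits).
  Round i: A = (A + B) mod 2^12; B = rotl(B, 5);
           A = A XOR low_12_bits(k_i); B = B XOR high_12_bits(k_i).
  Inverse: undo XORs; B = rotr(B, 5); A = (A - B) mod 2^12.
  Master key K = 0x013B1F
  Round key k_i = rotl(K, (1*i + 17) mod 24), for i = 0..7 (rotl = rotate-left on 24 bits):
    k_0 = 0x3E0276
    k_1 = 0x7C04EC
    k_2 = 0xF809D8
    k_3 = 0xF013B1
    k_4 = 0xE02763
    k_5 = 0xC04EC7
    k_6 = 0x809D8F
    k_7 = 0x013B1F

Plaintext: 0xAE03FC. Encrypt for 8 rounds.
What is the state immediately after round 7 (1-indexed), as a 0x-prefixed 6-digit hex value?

s_0 = plaintext = 0xAE03FC
s_1 = Round(s_0, k_0) = 0xCAAC67
s_2 = Round(s_1, k_1) = 0xDFDB38
s_3 = Round(s_2, k_2) = 0x0ED896
s_4 = Round(s_3, k_3) = 0xA32DD0
s_5 = Round(s_4, k_4) = 0xF61419
s_6 = Round(s_5, k_5) = 0xDBDF2C
s_7 = Round(s_6, k_6) = 0x166D97
s_8 = Round(s_7, k_7) = 0x5E22E8

0x166D97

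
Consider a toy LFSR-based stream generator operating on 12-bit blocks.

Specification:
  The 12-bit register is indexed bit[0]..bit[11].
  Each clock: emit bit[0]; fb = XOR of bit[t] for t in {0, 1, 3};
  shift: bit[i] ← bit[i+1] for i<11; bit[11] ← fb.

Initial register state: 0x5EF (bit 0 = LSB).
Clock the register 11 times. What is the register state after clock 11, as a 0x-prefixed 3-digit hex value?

reg_0 = 0x5EF
clock 1: out=1, reg = 0xAF7
clock 2: out=1, reg = 0x57B
clock 3: out=1, reg = 0xABD
clock 4: out=1, reg = 0x55E
clock 5: out=0, reg = 0x2AF
clock 6: out=1, reg = 0x957
clock 7: out=1, reg = 0x4AB
clock 8: out=1, reg = 0xA55
clock 9: out=1, reg = 0xD2A
clock 10: out=0, reg = 0x695
clock 11: out=1, reg = 0xB4A

0xB4A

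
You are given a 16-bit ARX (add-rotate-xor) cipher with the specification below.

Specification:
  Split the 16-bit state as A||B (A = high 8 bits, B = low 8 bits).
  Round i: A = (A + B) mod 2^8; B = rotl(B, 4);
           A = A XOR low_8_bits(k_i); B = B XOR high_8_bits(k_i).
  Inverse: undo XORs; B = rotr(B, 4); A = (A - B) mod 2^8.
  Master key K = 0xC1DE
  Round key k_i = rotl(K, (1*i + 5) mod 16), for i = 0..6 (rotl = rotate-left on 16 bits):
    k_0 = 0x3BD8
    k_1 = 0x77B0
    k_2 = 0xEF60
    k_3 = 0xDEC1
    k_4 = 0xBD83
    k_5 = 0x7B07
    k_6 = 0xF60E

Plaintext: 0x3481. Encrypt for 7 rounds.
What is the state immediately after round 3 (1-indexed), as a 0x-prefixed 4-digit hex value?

0x05BB

s_0 = plaintext = 0x3481
s_1 = Round(s_0, k_0) = 0x6D23
s_2 = Round(s_1, k_1) = 0x2045
s_3 = Round(s_2, k_2) = 0x05BB
s_4 = Round(s_3, k_3) = 0x0165
s_5 = Round(s_4, k_4) = 0xE5EB
s_6 = Round(s_5, k_5) = 0xD7C5
s_7 = Round(s_6, k_6) = 0x92AA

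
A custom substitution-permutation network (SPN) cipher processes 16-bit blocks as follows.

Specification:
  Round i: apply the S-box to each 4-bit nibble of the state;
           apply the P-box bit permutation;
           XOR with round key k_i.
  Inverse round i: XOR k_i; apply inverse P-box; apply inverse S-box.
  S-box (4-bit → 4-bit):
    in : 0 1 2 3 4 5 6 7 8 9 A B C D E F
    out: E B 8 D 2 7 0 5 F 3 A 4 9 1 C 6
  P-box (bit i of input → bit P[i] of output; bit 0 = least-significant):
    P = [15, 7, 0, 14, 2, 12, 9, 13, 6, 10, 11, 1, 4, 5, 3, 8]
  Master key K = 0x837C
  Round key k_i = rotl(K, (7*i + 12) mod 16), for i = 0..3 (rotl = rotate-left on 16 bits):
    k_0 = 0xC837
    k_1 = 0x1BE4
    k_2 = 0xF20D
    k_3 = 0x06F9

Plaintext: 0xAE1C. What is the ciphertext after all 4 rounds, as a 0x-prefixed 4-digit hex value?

0xF08C

s_0 = plaintext = 0xAE1C
s_1 = Round(s_0, k_0) = 0x3111
s_2 = Round(s_1, k_1) = 0xEE3A
s_3 = Round(s_2, k_2) = 0x9983
s_4 = Round(s_3, k_3) = 0xF08C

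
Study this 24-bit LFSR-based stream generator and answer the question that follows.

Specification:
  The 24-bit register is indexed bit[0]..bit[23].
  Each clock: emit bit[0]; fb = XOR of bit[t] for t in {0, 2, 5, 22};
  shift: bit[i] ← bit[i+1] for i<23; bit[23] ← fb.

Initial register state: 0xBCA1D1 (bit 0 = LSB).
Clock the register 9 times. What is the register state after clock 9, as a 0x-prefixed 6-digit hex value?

reg_0 = 0xBCA1D1
clock 1: out=1, reg = 0xDE50E8
clock 2: out=0, reg = 0x6F2874
clock 3: out=0, reg = 0xB7943A
clock 4: out=0, reg = 0xDBCA1D
clock 5: out=1, reg = 0xEDE50E
clock 6: out=0, reg = 0x76F287
clock 7: out=1, reg = 0xBB7943
clock 8: out=1, reg = 0xDDBCA1
clock 9: out=1, reg = 0xEEDE50

0xEEDE50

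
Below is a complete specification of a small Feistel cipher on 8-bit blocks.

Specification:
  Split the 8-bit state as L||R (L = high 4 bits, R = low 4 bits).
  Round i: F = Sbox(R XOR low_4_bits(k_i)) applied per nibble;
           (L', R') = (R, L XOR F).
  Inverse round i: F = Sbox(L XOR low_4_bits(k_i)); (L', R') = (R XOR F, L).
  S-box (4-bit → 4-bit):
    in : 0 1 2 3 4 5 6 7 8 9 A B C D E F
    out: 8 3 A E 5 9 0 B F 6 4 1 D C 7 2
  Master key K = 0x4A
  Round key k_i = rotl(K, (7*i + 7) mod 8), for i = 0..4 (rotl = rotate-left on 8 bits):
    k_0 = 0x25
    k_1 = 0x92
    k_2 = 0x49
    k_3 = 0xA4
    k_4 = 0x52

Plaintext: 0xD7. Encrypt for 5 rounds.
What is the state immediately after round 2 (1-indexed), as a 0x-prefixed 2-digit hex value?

s_0 = plaintext = 0xD7
s_1 = Round(s_0, k_0) = 0x77
s_2 = Round(s_1, k_1) = 0x7E
s_3 = Round(s_2, k_2) = 0xEC
s_4 = Round(s_3, k_3) = 0xC1
s_5 = Round(s_4, k_4) = 0x12

0x7E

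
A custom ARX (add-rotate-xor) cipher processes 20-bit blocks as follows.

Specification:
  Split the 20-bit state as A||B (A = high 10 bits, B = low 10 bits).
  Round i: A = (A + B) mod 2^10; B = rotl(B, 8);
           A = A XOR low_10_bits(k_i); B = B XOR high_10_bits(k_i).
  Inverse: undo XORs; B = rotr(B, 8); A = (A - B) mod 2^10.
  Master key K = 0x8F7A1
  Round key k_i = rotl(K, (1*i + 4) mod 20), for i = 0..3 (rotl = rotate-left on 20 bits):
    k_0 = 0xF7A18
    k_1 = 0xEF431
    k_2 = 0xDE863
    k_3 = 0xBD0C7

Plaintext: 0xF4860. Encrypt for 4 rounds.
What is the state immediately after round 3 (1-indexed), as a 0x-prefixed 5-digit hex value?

0xDBB29

s_0 = plaintext = 0xF4860
s_1 = Round(s_0, k_0) = 0x8ABC6
s_2 = Round(s_1, k_1) = 0x7054C
s_3 = Round(s_2, k_2) = 0xDBB29
s_4 = Round(s_3, k_3) = 0x9433E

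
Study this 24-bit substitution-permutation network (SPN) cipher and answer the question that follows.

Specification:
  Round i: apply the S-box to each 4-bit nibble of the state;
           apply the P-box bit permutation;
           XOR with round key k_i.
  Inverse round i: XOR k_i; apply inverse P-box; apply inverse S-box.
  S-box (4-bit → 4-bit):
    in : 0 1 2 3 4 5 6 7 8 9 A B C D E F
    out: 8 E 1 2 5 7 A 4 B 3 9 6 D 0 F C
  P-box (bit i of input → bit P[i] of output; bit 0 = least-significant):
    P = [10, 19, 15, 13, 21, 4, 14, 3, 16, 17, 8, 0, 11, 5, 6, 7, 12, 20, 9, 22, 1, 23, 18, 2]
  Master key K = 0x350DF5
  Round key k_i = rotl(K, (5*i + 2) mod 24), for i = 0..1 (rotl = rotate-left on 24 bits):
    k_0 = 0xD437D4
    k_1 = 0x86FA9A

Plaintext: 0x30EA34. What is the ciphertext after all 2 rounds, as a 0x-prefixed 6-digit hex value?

s_0 = plaintext = 0x30EA34
s_1 = Round(s_0, k_0) = 0x15BB25
s_2 = Round(s_1, k_1) = 0x386DFE

0x386DFE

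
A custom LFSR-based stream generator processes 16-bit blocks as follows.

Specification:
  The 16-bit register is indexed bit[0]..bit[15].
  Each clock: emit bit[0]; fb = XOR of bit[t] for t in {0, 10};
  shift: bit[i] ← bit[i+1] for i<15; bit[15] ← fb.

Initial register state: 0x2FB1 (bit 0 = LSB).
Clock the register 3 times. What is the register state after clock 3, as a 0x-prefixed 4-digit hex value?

0x45F6

reg_0 = 0x2FB1
clock 1: out=1, reg = 0x17D8
clock 2: out=0, reg = 0x8BEC
clock 3: out=0, reg = 0x45F6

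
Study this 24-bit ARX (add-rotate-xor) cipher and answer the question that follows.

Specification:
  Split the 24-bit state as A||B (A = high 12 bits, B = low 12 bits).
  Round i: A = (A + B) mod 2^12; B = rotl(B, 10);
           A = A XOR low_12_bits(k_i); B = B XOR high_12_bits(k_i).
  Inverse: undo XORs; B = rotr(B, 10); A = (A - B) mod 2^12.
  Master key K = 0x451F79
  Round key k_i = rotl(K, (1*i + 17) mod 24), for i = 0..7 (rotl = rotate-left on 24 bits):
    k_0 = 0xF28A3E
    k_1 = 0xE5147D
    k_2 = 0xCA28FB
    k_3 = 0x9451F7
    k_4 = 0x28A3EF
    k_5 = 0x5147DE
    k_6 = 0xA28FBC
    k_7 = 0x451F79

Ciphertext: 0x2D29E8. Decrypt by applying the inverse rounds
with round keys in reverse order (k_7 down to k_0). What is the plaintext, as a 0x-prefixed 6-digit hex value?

0x750A12

s_0 = ciphertext = 0x2D29E8
s_1 = InvRound(s_0, k_7) = 0x6C46E7
s_2 = InvRound(s_1, k_6) = 0x63933F
s_3 = InvRound(s_2, k_5) = 0x93A8AD
s_4 = InvRound(s_3, k_4) = 0x23789E
s_5 = InvRound(s_4, k_3) = 0xC5476C
s_6 = InvRound(s_5, k_2) = 0x575F3A
s_7 = InvRound(s_6, k_1) = 0xB5C5AC
s_8 = InvRound(s_7, k_0) = 0x750A12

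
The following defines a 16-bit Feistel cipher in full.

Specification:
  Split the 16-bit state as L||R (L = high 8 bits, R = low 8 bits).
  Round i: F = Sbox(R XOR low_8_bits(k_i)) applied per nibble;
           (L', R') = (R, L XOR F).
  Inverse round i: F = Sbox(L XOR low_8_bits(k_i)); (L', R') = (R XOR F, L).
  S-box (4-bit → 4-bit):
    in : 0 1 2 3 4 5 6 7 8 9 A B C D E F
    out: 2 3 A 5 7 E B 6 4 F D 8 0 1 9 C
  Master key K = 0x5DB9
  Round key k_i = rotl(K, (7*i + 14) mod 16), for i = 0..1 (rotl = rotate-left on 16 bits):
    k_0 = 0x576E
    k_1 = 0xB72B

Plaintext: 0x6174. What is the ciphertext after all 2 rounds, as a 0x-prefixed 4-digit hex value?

s_0 = plaintext = 0x6174
s_1 = Round(s_0, k_0) = 0x745C
s_2 = Round(s_1, k_1) = 0x5C12

0x5C12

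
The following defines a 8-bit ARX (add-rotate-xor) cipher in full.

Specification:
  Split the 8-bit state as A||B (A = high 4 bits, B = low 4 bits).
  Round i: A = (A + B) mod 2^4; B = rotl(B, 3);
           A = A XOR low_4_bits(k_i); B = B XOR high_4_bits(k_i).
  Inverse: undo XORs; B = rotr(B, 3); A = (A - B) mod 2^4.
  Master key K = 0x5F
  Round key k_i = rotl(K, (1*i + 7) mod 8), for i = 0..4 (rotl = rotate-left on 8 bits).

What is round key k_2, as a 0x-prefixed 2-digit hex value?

K = 0x5F
k_0 = rotl(K, (1*0+7) mod 8) = rotl(K, 7) = 0xAF
k_1 = rotl(K, (1*1+7) mod 8) = rotl(K, 0) = 0x5F
k_2 = rotl(K, (1*2+7) mod 8) = rotl(K, 1) = 0xBE

0xBE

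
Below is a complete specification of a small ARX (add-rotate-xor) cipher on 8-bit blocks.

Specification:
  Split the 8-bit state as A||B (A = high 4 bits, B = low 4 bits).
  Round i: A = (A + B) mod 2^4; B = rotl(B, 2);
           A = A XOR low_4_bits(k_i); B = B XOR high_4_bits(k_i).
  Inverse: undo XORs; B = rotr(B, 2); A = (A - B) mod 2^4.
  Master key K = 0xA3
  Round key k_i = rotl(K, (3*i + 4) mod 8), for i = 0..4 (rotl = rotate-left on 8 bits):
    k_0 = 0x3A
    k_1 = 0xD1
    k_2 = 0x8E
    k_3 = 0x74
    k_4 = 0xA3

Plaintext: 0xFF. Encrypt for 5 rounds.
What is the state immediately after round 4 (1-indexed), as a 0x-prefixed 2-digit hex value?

0x0B

s_0 = plaintext = 0xFF
s_1 = Round(s_0, k_0) = 0x4C
s_2 = Round(s_1, k_1) = 0x1E
s_3 = Round(s_2, k_2) = 0x13
s_4 = Round(s_3, k_3) = 0x0B
s_5 = Round(s_4, k_4) = 0x84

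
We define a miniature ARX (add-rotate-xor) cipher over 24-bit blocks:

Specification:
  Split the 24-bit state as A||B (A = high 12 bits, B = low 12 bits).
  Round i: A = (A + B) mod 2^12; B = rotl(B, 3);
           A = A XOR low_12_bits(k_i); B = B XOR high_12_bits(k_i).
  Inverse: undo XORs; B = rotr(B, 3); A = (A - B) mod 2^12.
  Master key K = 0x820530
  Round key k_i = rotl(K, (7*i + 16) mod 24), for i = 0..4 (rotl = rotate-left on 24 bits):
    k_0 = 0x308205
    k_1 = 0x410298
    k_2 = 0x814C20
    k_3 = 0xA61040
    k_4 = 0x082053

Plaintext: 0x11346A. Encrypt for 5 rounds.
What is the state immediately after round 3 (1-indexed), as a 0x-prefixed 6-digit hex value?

s_0 = plaintext = 0x11346A
s_1 = Round(s_0, k_0) = 0x77805A
s_2 = Round(s_1, k_1) = 0x54A6C0
s_3 = Round(s_2, k_2) = 0x02AE17
s_4 = Round(s_3, k_3) = 0xE01ADE
s_5 = Round(s_4, k_4) = 0x88C677

0x02AE17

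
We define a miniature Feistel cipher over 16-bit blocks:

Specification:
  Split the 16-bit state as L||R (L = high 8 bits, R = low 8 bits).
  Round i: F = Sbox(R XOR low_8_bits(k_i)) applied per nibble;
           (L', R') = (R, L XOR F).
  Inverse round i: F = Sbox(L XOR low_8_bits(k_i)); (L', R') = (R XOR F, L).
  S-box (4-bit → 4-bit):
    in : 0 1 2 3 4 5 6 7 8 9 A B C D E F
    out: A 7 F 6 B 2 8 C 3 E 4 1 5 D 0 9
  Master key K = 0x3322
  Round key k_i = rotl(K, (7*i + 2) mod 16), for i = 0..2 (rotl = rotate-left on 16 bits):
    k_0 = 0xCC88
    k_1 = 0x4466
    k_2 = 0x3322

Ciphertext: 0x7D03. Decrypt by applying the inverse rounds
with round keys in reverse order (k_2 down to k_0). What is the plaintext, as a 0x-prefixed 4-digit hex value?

0x90C8

s_0 = ciphertext = 0x7D03
s_1 = InvRound(s_0, k_2) = 0x2A7D
s_2 = InvRound(s_1, k_1) = 0xC82A
s_3 = InvRound(s_2, k_0) = 0x90C8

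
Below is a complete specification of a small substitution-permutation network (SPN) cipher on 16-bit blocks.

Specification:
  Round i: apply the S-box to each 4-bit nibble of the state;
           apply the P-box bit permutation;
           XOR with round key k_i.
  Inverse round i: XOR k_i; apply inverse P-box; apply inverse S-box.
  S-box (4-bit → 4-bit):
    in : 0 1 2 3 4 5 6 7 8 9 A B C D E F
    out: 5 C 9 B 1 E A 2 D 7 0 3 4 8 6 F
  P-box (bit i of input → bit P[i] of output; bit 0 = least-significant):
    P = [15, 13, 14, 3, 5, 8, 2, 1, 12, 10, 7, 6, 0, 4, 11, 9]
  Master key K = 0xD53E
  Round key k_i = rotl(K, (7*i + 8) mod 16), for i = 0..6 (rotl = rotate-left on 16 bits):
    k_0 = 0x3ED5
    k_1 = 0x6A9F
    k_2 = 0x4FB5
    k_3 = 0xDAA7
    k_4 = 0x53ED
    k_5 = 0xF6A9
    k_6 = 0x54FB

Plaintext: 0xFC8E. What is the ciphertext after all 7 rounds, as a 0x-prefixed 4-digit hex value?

0x19A4

s_0 = plaintext = 0xFC8E
s_1 = Round(s_0, k_0) = 0x5462
s_2 = Round(s_1, k_1) = 0xF185
s_3 = Round(s_2, k_2) = 0x254A
s_4 = Round(s_3, k_3) = 0xDC46
s_5 = Round(s_4, k_4) = 0x7145
s_6 = Round(s_5, k_5) = 0x9651
s_7 = Round(s_6, k_6) = 0x19A4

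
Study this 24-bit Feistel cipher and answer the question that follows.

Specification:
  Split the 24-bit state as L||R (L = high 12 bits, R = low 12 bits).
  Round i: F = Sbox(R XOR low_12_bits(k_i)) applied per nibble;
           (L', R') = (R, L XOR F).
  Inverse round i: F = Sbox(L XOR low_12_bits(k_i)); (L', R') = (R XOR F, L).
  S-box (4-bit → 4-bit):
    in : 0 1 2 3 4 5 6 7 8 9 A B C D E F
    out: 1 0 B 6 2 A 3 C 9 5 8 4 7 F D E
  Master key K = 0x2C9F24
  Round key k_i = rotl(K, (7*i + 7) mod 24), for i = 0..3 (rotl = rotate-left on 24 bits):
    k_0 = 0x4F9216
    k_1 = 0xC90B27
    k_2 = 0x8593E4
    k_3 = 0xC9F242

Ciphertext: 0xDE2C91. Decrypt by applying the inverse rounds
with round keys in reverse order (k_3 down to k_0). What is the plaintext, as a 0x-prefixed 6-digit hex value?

0xB481AC

s_0 = ciphertext = 0xDE2C91
s_1 = InvRound(s_0, k_3) = 0x210DE2
s_2 = InvRound(s_1, k_2) = 0xD00210
s_3 = InvRound(s_2, k_1) = 0x1ACD00
s_4 = InvRound(s_3, k_0) = 0xB481AC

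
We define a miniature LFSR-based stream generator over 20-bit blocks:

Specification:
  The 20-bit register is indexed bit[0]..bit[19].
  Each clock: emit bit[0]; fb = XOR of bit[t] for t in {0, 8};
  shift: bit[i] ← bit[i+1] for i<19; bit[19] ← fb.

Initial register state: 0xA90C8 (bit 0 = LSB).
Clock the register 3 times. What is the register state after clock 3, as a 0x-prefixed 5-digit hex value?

reg_0 = 0xA90C8
clock 1: out=0, reg = 0x54864
clock 2: out=0, reg = 0x2A432
clock 3: out=0, reg = 0x15219

0x15219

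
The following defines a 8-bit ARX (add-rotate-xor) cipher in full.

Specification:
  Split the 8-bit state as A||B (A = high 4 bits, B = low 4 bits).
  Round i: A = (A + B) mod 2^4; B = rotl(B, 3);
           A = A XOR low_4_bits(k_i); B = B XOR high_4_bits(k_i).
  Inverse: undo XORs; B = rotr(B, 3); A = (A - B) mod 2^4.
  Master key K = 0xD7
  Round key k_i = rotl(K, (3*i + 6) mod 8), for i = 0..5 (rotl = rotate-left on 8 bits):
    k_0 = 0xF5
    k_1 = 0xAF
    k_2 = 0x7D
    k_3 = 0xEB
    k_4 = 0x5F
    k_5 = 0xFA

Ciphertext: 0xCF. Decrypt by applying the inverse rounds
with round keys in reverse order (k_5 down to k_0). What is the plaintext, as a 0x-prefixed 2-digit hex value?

s_0 = ciphertext = 0xCF
s_1 = InvRound(s_0, k_5) = 0x60
s_2 = InvRound(s_1, k_4) = 0xFA
s_3 = InvRound(s_2, k_3) = 0xC8
s_4 = InvRound(s_3, k_2) = 0x2F
s_5 = InvRound(s_4, k_1) = 0x3A
s_6 = InvRound(s_5, k_0) = 0xCA

0xCA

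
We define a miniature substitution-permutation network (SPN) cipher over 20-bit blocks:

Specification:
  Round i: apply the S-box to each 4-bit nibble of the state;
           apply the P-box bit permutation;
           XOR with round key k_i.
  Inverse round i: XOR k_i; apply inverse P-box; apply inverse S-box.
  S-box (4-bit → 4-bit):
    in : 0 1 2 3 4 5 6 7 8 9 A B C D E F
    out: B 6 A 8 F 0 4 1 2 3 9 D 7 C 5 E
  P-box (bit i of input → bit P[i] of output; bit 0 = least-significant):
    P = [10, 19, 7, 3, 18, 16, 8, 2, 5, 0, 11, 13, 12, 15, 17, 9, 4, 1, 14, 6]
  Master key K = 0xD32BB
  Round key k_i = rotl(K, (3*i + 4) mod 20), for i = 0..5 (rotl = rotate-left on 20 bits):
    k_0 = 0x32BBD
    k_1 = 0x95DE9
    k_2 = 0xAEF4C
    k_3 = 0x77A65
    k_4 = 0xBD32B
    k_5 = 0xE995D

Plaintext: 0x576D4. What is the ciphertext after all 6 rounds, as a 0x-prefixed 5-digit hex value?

s_0 = plaintext = 0x576D4
s_1 = Round(s_0, k_0) = 0xB3631
s_2 = Round(s_1, k_1) = 0x1173D
s_3 = Round(s_2, k_2) = 0x82FE2
s_4 = Round(s_3, k_3) = 0xBD16E
s_5 = Round(s_4, k_4) = 0x99CFA
s_6 = Round(s_5, k_5) = 0xF0462

0xF0462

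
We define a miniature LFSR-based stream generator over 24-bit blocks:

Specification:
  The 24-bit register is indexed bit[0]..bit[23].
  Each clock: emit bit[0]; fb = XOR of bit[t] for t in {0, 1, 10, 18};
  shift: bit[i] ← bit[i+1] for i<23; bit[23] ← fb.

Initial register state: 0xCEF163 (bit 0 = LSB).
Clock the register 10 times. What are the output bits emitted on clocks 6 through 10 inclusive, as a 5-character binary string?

reg_0 = 0xCEF163
clock 1: out=1, reg = 0xE778B1
clock 2: out=1, reg = 0x73BC58
clock 3: out=0, reg = 0xB9DE2C
clock 4: out=0, reg = 0xDCEF16
clock 5: out=0, reg = 0xEE778B
clock 6: out=1, reg = 0x773BC5
clock 7: out=1, reg = 0x3B9DE2
clock 8: out=0, reg = 0x1DCEF1
clock 9: out=1, reg = 0x8EE778
clock 10: out=0, reg = 0x4773BC

11010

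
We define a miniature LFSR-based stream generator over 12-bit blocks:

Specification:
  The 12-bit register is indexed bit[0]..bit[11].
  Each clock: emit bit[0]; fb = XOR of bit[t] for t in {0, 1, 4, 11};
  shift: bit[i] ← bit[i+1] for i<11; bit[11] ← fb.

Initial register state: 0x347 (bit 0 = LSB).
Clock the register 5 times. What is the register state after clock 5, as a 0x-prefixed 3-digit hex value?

reg_0 = 0x347
clock 1: out=1, reg = 0x1A3
clock 2: out=1, reg = 0x0D1
clock 3: out=1, reg = 0x068
clock 4: out=0, reg = 0x034
clock 5: out=0, reg = 0x81A

0x81A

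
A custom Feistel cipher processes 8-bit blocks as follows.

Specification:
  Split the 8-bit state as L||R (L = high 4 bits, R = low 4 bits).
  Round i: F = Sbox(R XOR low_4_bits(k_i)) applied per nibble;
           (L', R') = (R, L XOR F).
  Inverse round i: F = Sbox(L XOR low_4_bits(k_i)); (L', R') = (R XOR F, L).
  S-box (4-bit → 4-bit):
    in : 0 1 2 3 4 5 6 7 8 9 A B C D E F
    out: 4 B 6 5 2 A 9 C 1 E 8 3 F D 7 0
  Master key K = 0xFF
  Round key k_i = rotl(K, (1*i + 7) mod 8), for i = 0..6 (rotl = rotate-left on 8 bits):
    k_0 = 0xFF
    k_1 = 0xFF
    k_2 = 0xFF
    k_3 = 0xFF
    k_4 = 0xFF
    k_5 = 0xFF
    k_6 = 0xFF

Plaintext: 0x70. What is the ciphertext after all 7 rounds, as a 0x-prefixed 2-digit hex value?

s_0 = plaintext = 0x70
s_1 = Round(s_0, k_0) = 0x07
s_2 = Round(s_1, k_1) = 0x71
s_3 = Round(s_2, k_2) = 0x10
s_4 = Round(s_3, k_3) = 0x01
s_5 = Round(s_4, k_4) = 0x17
s_6 = Round(s_5, k_5) = 0x70
s_7 = Round(s_6, k_6) = 0x07

0x07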